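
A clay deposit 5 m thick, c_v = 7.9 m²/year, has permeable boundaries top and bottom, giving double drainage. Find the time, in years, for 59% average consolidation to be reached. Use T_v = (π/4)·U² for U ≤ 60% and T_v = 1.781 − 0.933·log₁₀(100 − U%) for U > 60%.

t ≈ 0.216 years

Drainage path length: H_d = H/2 = 2.5 m (double drainage).
U ≤ 60%: T_v = (π/4)·U² = (π/4)×0.59² = 0.2734.
t = T_v·H_d²/c_v = 0.2734×2.5²/7.9 = 0.2163 years.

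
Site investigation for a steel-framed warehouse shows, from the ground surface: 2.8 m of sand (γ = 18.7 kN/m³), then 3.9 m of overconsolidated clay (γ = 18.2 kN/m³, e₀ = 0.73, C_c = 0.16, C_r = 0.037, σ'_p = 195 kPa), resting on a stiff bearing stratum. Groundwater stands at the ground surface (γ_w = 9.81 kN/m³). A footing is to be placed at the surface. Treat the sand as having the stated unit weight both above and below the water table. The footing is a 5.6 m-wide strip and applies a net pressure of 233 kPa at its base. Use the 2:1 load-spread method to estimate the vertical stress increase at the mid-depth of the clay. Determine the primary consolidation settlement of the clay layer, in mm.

S_c ≈ 50.7 mm

Mid-depth of clay below the ground surface: z = 2.8 + 3.9/2 = 4.75 m.
Total vertical stress at mid-clay: σ_v = 18.7×2.8 + 18.2×1.95 = 87.85 kPa.
Pore pressure: u = 9.81×(4.75 − 0) = 46.598 kPa.
Initial effective stress: σ'_0 = σ_v − u = 87.85 − 46.598 = 41.252 kPa.
Stress increase at mid-clay by the 2:1 spreading method:
Δσ = qB/(B+z) = 233×5.6/(5.6+4.75) = 126.07 kPa
Final effective stress: σ'_f = 41.252 + 126.07 = 167.32 kPa.
σ'_f = 167.32 ≤ σ'_p = 195 kPa, so the clay remains overconsolidated and only the recompression index applies:
S_c = C_r·H/(1+e₀)·log₁₀(σ'_f/σ'_0) = 0.037×3.9/1.73×log₁₀(167.32/41.252)
    = 0.083409 × 0.6081 = 0.05072 m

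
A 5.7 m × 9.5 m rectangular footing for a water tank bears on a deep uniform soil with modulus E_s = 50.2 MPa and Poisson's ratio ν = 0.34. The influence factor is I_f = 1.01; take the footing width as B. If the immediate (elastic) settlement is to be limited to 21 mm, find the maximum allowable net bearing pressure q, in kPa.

E_s = 50.2 MPa = 50200 kPa.
S_e = q·B·(1−ν²)/E_s · I_f  ⇒  q = S_e·E_s / (B·(1−ν²)·I_f).
q = 0.021 × 50200 / (5.7 × 0.8844 × 1.01) = 207.1 kPa

q ≈ 207 kPa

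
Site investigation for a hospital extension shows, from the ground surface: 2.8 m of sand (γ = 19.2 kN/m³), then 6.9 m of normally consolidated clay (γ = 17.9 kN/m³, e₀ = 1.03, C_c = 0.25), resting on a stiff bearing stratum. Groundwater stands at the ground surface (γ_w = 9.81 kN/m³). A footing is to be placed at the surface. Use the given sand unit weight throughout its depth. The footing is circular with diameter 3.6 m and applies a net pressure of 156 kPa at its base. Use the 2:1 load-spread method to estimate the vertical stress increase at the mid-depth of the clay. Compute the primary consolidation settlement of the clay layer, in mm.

S_c ≈ 120 mm

Mid-depth of clay below the ground surface: z = 2.8 + 6.9/2 = 6.25 m.
Total vertical stress at mid-clay: σ_v = 19.2×2.8 + 17.9×3.45 = 115.51 kPa.
Pore pressure: u = 9.81×(6.25 − 0) = 61.312 kPa.
Initial effective stress: σ'_0 = σ_v − u = 115.51 − 61.312 = 54.198 kPa.
Stress increase at mid-clay by the 2:1 spreading method:
Δσ ≈ qD²/(D+z)² = 156×3.6²/(3.6+6.25)² = 20.838 kPa
Final effective stress: σ'_f = σ'_0 + Δσ = 54.198 + 20.838 = 75.036 kPa.
Normally consolidated clay, so the full stress increment lies on the virgin compression line:
S_c = C_c·H/(1+e₀)·log₁₀(σ'_f/σ'_0) = 0.25×6.9/(1+1.03)×log₁₀(75.036/54.198)
    = 0.84975 × 0.14129 = 0.1201 m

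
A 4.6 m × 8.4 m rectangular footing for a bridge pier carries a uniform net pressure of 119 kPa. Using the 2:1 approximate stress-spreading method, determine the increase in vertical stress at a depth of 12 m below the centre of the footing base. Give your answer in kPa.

Δσ_z ≈ 13.6 kPa

By the 2:1 method the load spreads at 1 horizontal : 2 vertical, so at depth z the loaded area has grown by z in each plan dimension:
Δσ = qBL/((B+z)(L+z)) = 119×4.6×8.4/((4.6+12)(8.4+12)) = 13.578 kPa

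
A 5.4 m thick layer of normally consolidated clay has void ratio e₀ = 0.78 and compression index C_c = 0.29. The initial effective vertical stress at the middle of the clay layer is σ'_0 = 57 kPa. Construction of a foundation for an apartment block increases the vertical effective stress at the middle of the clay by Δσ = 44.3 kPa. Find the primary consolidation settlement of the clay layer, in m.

Final effective stress: σ'_f = σ'_0 + Δσ = 57 + 44.3 = 101.3 kPa.
Normally consolidated clay, so the full stress increment lies on the virgin compression line:
S_c = C_c·H/(1+e₀)·log₁₀(σ'_f/σ'_0) = 0.29×5.4/(1+0.78)×log₁₀(101.3/57)
    = 0.87978 × 0.24973 = 0.2197 m

S_c ≈ 0.22 m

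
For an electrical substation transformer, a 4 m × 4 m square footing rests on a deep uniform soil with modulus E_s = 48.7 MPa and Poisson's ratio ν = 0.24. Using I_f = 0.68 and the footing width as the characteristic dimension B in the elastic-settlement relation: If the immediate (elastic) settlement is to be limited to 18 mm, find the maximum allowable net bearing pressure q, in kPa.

E_s = 48.7 MPa = 48700 kPa.
S_e = q·B·(1−ν²)/E_s · I_f  ⇒  q = S_e·E_s / (B·(1−ν²)·I_f).
q = 0.018 × 48700 / (4 × 0.9424 × 0.68) = 342 kPa

q ≈ 342 kPa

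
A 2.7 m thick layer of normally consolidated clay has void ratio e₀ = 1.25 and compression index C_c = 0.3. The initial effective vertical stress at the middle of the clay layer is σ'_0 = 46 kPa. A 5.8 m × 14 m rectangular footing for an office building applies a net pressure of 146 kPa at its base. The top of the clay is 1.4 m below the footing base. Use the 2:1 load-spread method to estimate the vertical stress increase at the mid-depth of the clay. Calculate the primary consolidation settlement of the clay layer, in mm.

Mid-depth of clay below the footing base: z = 1.4 + 2.7/2 = 2.75 m.
Stress increase at mid-clay by the 2:1 spreading method:
Δσ = qBL/((B+z)(L+z)) = 146×5.8×14/((5.8+2.75)(14+2.75)) = 82.78 kPa
Final effective stress: σ'_f = σ'_0 + Δσ = 46 + 82.78 = 128.78 kPa.
Normally consolidated clay, so the full stress increment lies on the virgin compression line:
S_c = C_c·H/(1+e₀)·log₁₀(σ'_f/σ'_0) = 0.3×2.7/(1+1.25)×log₁₀(128.78/46)
    = 0.36 × 0.44709 = 0.161 m

S_c ≈ 161 mm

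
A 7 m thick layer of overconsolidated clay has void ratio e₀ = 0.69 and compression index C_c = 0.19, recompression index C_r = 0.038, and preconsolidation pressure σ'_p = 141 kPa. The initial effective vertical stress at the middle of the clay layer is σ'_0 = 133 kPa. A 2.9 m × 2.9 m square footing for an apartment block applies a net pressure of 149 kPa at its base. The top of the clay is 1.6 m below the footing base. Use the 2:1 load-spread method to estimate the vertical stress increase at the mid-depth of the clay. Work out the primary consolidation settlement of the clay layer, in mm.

Mid-depth of clay below the footing base: z = 1.6 + 7/2 = 5.1 m.
Stress increase at mid-clay by the 2:1 spreading method:
Δσ = qBL/((B+z)(L+z)) = 149×2.9×2.9/((2.9+5.1)(2.9+5.1)) = 19.58 kPa
Final effective stress: σ'_f = 133 + 19.58 = 152.58 kPa.
σ'_f = 152.58 > σ'_p = 141 kPa, so the stress path crosses the preconsolidation pressure — recompression up to σ'_p, then virgin compression beyond:
S_c = H/(1+e₀)·[C_r·log₁₀(σ'_p/σ'_0) + C_c·log₁₀(σ'_f/σ'_p)]
    = 7/1.69 × [0.038×log₁₀(141/133) + 0.19×log₁₀(152.58/141)]
    = 4.142 × [0.00096396 + 0.0065129] = 0.03097 m

S_c ≈ 31 mm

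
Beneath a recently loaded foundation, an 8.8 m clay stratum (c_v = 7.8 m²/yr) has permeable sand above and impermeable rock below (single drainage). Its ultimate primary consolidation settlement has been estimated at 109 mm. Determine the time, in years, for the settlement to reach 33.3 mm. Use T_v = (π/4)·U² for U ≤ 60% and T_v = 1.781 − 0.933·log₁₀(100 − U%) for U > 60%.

Drainage path length: H_d = H = 8.8 m (single drainage).
U = S(t)/S_ult = 33.3/109 = 0.3055.
U ≤ 60%: T_v = (π/4)·U² = (π/4)×0.3055² = 0.073304.
t = T_v·H_d²/c_v = 0.073304×8.8²/7.8 = 0.7278 years.

t ≈ 0.728 years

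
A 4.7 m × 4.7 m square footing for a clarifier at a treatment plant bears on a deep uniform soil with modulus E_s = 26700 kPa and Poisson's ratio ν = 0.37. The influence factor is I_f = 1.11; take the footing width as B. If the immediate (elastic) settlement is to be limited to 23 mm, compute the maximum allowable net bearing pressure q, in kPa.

S_e = q·B·(1−ν²)/E_s · I_f  ⇒  q = S_e·E_s / (B·(1−ν²)·I_f).
q = 0.023 × 26700 / (4.7 × 0.8631 × 1.11) = 136.4 kPa

q ≈ 136 kPa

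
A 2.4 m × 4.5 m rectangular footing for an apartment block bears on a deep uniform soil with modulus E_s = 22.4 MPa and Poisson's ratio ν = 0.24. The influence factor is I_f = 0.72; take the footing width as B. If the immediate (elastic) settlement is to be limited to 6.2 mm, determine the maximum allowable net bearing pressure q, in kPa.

q ≈ 85.3 kPa

E_s = 22.4 MPa = 22400 kPa.
S_e = q·B·(1−ν²)/E_s · I_f  ⇒  q = S_e·E_s / (B·(1−ν²)·I_f).
q = 0.0062 × 22400 / (2.4 × 0.9424 × 0.72) = 85.28 kPa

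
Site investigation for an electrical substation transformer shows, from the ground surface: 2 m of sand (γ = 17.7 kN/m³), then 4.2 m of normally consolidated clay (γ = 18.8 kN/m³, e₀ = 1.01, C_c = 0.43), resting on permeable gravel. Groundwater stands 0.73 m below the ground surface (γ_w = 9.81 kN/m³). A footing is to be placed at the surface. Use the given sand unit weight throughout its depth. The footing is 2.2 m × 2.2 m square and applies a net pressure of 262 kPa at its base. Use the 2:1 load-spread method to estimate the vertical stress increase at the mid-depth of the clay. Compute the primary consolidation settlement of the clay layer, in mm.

Mid-depth of clay below the ground surface: z = 2 + 4.2/2 = 4.1 m.
Total vertical stress at mid-clay: σ_v = 17.7×2 + 18.8×2.1 = 74.88 kPa.
Pore pressure: u = 9.81×(4.1 − 0.73) = 33.06 kPa.
Initial effective stress: σ'_0 = σ_v − u = 74.88 − 33.06 = 41.82 kPa.
Stress increase at mid-clay by the 2:1 spreading method:
Δσ = qBL/((B+z)(L+z)) = 262×2.2×2.2/((2.2+4.1)(2.2+4.1)) = 31.95 kPa
Final effective stress: σ'_f = σ'_0 + Δσ = 41.82 + 31.95 = 73.77 kPa.
Normally consolidated clay, so the full stress increment lies on the virgin compression line:
S_c = C_c·H/(1+e₀)·log₁₀(σ'_f/σ'_0) = 0.43×4.2/(1+1.01)×log₁₀(73.77/41.82)
    = 0.89851 × 0.2465 = 0.2215 m

S_c ≈ 221 mm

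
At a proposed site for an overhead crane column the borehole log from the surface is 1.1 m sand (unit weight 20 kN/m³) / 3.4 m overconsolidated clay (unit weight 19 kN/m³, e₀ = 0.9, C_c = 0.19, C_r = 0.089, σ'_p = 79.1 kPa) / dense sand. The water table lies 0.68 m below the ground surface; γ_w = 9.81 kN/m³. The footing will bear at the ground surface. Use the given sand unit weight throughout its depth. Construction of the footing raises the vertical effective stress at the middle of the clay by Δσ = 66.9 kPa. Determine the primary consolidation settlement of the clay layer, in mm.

Mid-depth of clay below the ground surface: z = 1.1 + 3.4/2 = 2.8 m.
Total vertical stress at mid-clay: σ_v = 20×1.1 + 19×1.7 = 54.3 kPa.
Pore pressure: u = 9.81×(2.8 − 0.68) = 20.797 kPa.
Initial effective stress: σ'_0 = σ_v − u = 54.3 − 20.797 = 33.503 kPa.
Final effective stress: σ'_f = 33.503 + 66.9 = 100.4 kPa.
σ'_f = 100.4 > σ'_p = 79.1 kPa, so the stress path crosses the preconsolidation pressure — recompression up to σ'_p, then virgin compression beyond:
S_c = H/(1+e₀)·[C_r·log₁₀(σ'_p/σ'_0) + C_c·log₁₀(σ'_f/σ'_p)]
    = 3.4/1.9 × [0.089×log₁₀(79.1/33.503) + 0.19×log₁₀(100.4/79.1)]
    = 1.7895 × [0.033205 + 0.019676] = 0.09463 m

S_c ≈ 94.6 mm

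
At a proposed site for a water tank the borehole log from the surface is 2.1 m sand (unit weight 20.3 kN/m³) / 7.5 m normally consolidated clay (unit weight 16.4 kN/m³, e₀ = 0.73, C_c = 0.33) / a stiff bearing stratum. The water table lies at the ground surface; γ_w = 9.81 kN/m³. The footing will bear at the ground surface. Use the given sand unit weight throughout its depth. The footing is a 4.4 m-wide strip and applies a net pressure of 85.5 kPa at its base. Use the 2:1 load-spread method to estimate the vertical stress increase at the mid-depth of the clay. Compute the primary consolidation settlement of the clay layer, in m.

Mid-depth of clay below the ground surface: z = 2.1 + 7.5/2 = 5.85 m.
Total vertical stress at mid-clay: σ_v = 20.3×2.1 + 16.4×3.75 = 104.13 kPa.
Pore pressure: u = 9.81×(5.85 − 0) = 57.389 kPa.
Initial effective stress: σ'_0 = σ_v − u = 104.13 − 57.389 = 46.741 kPa.
Stress increase at mid-clay by the 2:1 spreading method:
Δσ = qB/(B+z) = 85.5×4.4/(4.4+5.85) = 36.702 kPa
Final effective stress: σ'_f = σ'_0 + Δσ = 46.741 + 36.702 = 83.443 kPa.
Normally consolidated clay, so the full stress increment lies on the virgin compression line:
S_c = C_c·H/(1+e₀)·log₁₀(σ'_f/σ'_0) = 0.33×7.5/(1+0.73)×log₁₀(83.443/46.741)
    = 1.4306 × 0.25169 = 0.3601 m

S_c ≈ 0.36 m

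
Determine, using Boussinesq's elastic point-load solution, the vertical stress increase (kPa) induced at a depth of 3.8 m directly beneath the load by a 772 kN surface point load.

Δσ_z ≈ 25.5 kPa

Boussinesq vertical stress below a point load on an elastic half-space:
Δσ_z = 3P/(2πz²) · [1 + (r/z)²]^(−5/2)
r/z = 0/3.8 = 0; [1+(r/z)²]^(−5/2) = 1.
Δσ_z = 3×772/(2π×3.8²) × 1 = 25.527 × 1 = 25.53 kPa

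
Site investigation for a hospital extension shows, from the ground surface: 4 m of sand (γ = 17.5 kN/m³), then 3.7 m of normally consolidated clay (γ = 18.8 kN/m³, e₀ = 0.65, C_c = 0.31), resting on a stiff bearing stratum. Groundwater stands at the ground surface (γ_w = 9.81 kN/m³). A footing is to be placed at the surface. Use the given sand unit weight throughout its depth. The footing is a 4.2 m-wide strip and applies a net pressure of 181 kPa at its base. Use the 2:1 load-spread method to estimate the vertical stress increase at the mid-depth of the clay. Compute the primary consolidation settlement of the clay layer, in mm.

Mid-depth of clay below the ground surface: z = 4 + 3.7/2 = 5.85 m.
Total vertical stress at mid-clay: σ_v = 17.5×4 + 18.8×1.85 = 104.78 kPa.
Pore pressure: u = 9.81×(5.85 − 0) = 57.389 kPa.
Initial effective stress: σ'_0 = σ_v − u = 104.78 − 57.389 = 47.391 kPa.
Stress increase at mid-clay by the 2:1 spreading method:
Δσ = qB/(B+z) = 181×4.2/(4.2+5.85) = 75.642 kPa
Final effective stress: σ'_f = σ'_0 + Δσ = 47.391 + 75.642 = 123.03 kPa.
Normally consolidated clay, so the full stress increment lies on the virgin compression line:
S_c = C_c·H/(1+e₀)·log₁₀(σ'_f/σ'_0) = 0.31×3.7/(1+0.65)×log₁₀(123.03/47.391)
    = 0.69515 × 0.41432 = 0.288 m

S_c ≈ 288 mm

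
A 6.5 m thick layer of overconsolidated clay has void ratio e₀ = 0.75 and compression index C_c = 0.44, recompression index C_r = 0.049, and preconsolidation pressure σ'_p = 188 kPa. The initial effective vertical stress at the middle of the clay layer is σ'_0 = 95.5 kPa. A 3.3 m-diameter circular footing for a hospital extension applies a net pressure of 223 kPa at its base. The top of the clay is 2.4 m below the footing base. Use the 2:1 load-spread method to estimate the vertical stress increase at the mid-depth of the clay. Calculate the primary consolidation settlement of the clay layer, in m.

S_c ≈ 0.0218 m

Mid-depth of clay below the footing base: z = 2.4 + 6.5/2 = 5.65 m.
Stress increase at mid-clay by the 2:1 spreading method:
Δσ ≈ qD²/(D+z)² = 223×3.3²/(3.3+5.65)² = 30.317 kPa
Final effective stress: σ'_f = 95.5 + 30.317 = 125.82 kPa.
σ'_f = 125.82 ≤ σ'_p = 188 kPa, so the clay remains overconsolidated and only the recompression index applies:
S_c = C_r·H/(1+e₀)·log₁₀(σ'_f/σ'_0) = 0.049×6.5/1.75×log₁₀(125.82/95.5)
    = 0.182 × 0.11975 = 0.02179 m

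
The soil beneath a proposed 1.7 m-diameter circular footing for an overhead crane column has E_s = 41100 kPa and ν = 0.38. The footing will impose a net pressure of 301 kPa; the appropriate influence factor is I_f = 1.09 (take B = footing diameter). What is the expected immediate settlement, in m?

Immediate (elastic) settlement: S_e = q·B·(1−ν²)/E_s · I_f.
S_e = 301 × 1.7 × (1 − 0.38²) / 41100 × 1.09
    = 301 × 1.7 × 0.8556 / 41100 × 1.09
    = 0.01161 m

S_e ≈ 0.0116 m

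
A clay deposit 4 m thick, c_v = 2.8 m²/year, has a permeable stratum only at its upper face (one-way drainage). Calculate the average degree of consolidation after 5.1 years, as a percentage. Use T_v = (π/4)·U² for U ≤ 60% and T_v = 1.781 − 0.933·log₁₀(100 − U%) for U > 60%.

Drainage path length: H_d = H = 4 m (single drainage).
T_v = c_v·t/H_d² = 2.8×5.1/4² = 0.8925.
T_v = 0.8925 corresponds to the U > 60% branch:
U = 1 − 10^((1.781 − T_v)/0.933)/100 = 0.9104

U ≈ 91 %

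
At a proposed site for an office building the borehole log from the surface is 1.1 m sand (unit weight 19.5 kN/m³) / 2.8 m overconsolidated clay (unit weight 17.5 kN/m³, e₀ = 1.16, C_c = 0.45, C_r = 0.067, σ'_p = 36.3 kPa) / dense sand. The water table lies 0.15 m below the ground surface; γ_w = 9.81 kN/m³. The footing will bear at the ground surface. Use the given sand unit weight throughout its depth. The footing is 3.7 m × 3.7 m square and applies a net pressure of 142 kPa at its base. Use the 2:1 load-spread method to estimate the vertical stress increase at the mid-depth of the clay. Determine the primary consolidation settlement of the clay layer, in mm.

Mid-depth of clay below the ground surface: z = 1.1 + 2.8/2 = 2.5 m.
Total vertical stress at mid-clay: σ_v = 19.5×1.1 + 17.5×1.4 = 45.95 kPa.
Pore pressure: u = 9.81×(2.5 − 0.15) = 23.054 kPa.
Initial effective stress: σ'_0 = σ_v − u = 45.95 − 23.054 = 22.896 kPa.
Stress increase at mid-clay by the 2:1 spreading method:
Δσ = qBL/((B+z)(L+z)) = 142×3.7×3.7/((3.7+2.5)(3.7+2.5)) = 50.572 kPa
Final effective stress: σ'_f = 22.896 + 50.572 = 73.468 kPa.
σ'_f = 73.468 > σ'_p = 36.3 kPa, so the stress path crosses the preconsolidation pressure — recompression up to σ'_p, then virgin compression beyond:
S_c = H/(1+e₀)·[C_r·log₁₀(σ'_p/σ'_0) + C_c·log₁₀(σ'_f/σ'_p)]
    = 2.8/2.16 × [0.067×log₁₀(36.3/22.896) + 0.45×log₁₀(73.468/36.3)]
    = 1.2963 × [0.01341 + 0.13779] = 0.196 m

S_c ≈ 196 mm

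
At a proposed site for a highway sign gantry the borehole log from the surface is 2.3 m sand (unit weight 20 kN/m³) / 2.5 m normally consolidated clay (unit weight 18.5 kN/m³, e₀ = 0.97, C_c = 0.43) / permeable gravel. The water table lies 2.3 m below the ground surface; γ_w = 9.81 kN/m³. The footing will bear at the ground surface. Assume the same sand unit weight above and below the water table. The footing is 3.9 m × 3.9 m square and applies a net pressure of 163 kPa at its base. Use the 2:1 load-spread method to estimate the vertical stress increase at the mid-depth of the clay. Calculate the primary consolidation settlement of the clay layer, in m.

S_c ≈ 0.137 m

Mid-depth of clay below the ground surface: z = 2.3 + 2.5/2 = 3.55 m.
Total vertical stress at mid-clay: σ_v = 20×2.3 + 18.5×1.25 = 69.125 kPa.
Pore pressure: u = 9.81×(3.55 − 2.3) = 12.263 kPa.
Initial effective stress: σ'_0 = σ_v − u = 69.125 − 12.263 = 56.862 kPa.
Stress increase at mid-clay by the 2:1 spreading method:
Δσ = qBL/((B+z)(L+z)) = 163×3.9×3.9/((3.9+3.55)(3.9+3.55)) = 44.669 kPa
Final effective stress: σ'_f = σ'_0 + Δσ = 56.862 + 44.669 = 101.53 kPa.
Normally consolidated clay, so the full stress increment lies on the virgin compression line:
S_c = C_c·H/(1+e₀)·log₁₀(σ'_f/σ'_0) = 0.43×2.5/(1+0.97)×log₁₀(101.53/56.862)
    = 0.54569 × 0.25177 = 0.1374 m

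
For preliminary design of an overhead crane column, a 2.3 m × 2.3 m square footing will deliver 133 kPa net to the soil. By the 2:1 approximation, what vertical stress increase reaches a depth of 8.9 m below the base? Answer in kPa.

By the 2:1 method the load spreads at 1 horizontal : 2 vertical, so at depth z the loaded area has grown by z in each plan dimension:
Δσ = qBL/((B+z)(L+z)) = 133×2.3×2.3/((2.3+8.9)(2.3+8.9)) = 5.6088 kPa

Δσ_z ≈ 5.61 kPa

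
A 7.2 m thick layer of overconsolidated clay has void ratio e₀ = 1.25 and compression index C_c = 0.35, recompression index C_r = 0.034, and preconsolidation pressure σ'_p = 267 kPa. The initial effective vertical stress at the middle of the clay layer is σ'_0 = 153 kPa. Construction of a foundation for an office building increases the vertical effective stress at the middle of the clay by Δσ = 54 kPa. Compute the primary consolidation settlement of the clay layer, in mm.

Final effective stress: σ'_f = 153 + 54 = 207 kPa.
σ'_f = 207 ≤ σ'_p = 267 kPa, so the clay remains overconsolidated and only the recompression index applies:
S_c = C_r·H/(1+e₀)·log₁₀(σ'_f/σ'_0) = 0.034×7.2/2.25×log₁₀(207/153)
    = 0.1088 × 0.13128 = 0.01428 m

S_c ≈ 14.3 mm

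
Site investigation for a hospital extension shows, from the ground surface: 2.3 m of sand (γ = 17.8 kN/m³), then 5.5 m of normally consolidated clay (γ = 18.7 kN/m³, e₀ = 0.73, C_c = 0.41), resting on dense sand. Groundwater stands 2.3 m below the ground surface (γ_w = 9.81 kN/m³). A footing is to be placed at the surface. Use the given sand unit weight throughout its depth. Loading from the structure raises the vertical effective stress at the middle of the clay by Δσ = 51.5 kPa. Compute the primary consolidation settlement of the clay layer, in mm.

S_c ≈ 329 mm

Mid-depth of clay below the ground surface: z = 2.3 + 5.5/2 = 5.05 m.
Total vertical stress at mid-clay: σ_v = 17.8×2.3 + 18.7×2.75 = 92.365 kPa.
Pore pressure: u = 9.81×(5.05 − 2.3) = 26.978 kPa.
Initial effective stress: σ'_0 = σ_v − u = 92.365 − 26.978 = 65.387 kPa.
Final effective stress: σ'_f = σ'_0 + Δσ = 65.387 + 51.5 = 116.89 kPa.
Normally consolidated clay, so the full stress increment lies on the virgin compression line:
S_c = C_c·H/(1+e₀)·log₁₀(σ'_f/σ'_0) = 0.41×5.5/(1+0.73)×log₁₀(116.89/65.387)
    = 1.3035 × 0.25229 = 0.3289 m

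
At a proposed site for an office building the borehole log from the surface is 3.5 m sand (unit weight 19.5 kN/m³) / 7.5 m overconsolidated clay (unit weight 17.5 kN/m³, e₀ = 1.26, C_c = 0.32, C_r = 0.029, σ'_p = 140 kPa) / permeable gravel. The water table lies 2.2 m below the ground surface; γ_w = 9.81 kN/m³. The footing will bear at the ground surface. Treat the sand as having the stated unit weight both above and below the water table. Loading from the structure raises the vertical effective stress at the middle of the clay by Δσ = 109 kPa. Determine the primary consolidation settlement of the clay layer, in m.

S_c ≈ 0.17 m

Mid-depth of clay below the ground surface: z = 3.5 + 7.5/2 = 7.25 m.
Total vertical stress at mid-clay: σ_v = 19.5×3.5 + 17.5×3.75 = 133.88 kPa.
Pore pressure: u = 9.81×(7.25 − 2.2) = 49.541 kPa.
Initial effective stress: σ'_0 = σ_v − u = 133.88 − 49.541 = 84.339 kPa.
Final effective stress: σ'_f = 84.339 + 109 = 193.34 kPa.
σ'_f = 193.34 > σ'_p = 140 kPa, so the stress path crosses the preconsolidation pressure — recompression up to σ'_p, then virgin compression beyond:
S_c = H/(1+e₀)·[C_r·log₁₀(σ'_p/σ'_0) + C_c·log₁₀(σ'_f/σ'_p)]
    = 7.5/2.26 × [0.029×log₁₀(140/84.339) + 0.32×log₁₀(193.34/140)]
    = 3.3186 × [0.0063829 + 0.044862] = 0.1701 m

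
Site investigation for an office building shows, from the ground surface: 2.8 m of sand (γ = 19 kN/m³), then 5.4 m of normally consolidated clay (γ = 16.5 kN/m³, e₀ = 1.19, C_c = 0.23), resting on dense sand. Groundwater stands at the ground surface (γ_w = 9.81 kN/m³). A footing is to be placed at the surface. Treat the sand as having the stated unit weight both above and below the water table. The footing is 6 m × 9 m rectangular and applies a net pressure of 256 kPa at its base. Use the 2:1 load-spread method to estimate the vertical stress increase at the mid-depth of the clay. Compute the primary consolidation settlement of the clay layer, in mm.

S_c ≈ 262 mm

Mid-depth of clay below the ground surface: z = 2.8 + 5.4/2 = 5.5 m.
Total vertical stress at mid-clay: σ_v = 19×2.8 + 16.5×2.7 = 97.75 kPa.
Pore pressure: u = 9.81×(5.5 − 0) = 53.955 kPa.
Initial effective stress: σ'_0 = σ_v − u = 97.75 − 53.955 = 43.795 kPa.
Stress increase at mid-clay by the 2:1 spreading method:
Δσ = qBL/((B+z)(L+z)) = 256×6×9/((6+5.5)(9+5.5)) = 82.903 kPa
Final effective stress: σ'_f = σ'_0 + Δσ = 43.795 + 82.903 = 126.7 kPa.
Normally consolidated clay, so the full stress increment lies on the virgin compression line:
S_c = C_c·H/(1+e₀)·log₁₀(σ'_f/σ'_0) = 0.23×5.4/(1+1.19)×log₁₀(126.7/43.795)
    = 0.56712 × 0.46135 = 0.2616 m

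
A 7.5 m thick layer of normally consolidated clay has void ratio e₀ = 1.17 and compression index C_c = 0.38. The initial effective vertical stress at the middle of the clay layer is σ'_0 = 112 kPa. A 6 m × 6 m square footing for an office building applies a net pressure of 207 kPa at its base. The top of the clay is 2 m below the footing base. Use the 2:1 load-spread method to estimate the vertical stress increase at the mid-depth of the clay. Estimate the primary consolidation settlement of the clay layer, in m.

S_c ≈ 0.224 m

Mid-depth of clay below the footing base: z = 2 + 7.5/2 = 5.75 m.
Stress increase at mid-clay by the 2:1 spreading method:
Δσ = qBL/((B+z)(L+z)) = 207×6×6/((6+5.75)(6+5.75)) = 53.976 kPa
Final effective stress: σ'_f = σ'_0 + Δσ = 112 + 53.976 = 165.98 kPa.
Normally consolidated clay, so the full stress increment lies on the virgin compression line:
S_c = C_c·H/(1+e₀)·log₁₀(σ'_f/σ'_0) = 0.38×7.5/(1+1.17)×log₁₀(165.98/112)
    = 1.3134 × 0.17084 = 0.2244 m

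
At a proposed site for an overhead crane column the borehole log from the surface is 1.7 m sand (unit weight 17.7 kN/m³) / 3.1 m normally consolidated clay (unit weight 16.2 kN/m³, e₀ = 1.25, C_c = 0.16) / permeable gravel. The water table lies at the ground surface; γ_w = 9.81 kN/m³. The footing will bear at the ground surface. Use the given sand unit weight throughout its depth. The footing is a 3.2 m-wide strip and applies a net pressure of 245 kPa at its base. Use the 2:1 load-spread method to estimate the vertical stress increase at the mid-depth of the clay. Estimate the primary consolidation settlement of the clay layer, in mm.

Mid-depth of clay below the ground surface: z = 1.7 + 3.1/2 = 3.25 m.
Total vertical stress at mid-clay: σ_v = 17.7×1.7 + 16.2×1.55 = 55.2 kPa.
Pore pressure: u = 9.81×(3.25 − 0) = 31.883 kPa.
Initial effective stress: σ'_0 = σ_v − u = 55.2 − 31.883 = 23.317 kPa.
Stress increase at mid-clay by the 2:1 spreading method:
Δσ = qB/(B+z) = 245×3.2/(3.2+3.25) = 121.55 kPa
Final effective stress: σ'_f = σ'_0 + Δσ = 23.317 + 121.55 = 144.87 kPa.
Normally consolidated clay, so the full stress increment lies on the virgin compression line:
S_c = C_c·H/(1+e₀)·log₁₀(σ'_f/σ'_0) = 0.16×3.1/(1+1.25)×log₁₀(144.87/23.317)
    = 0.22044 × 0.79331 = 0.1749 m

S_c ≈ 175 mm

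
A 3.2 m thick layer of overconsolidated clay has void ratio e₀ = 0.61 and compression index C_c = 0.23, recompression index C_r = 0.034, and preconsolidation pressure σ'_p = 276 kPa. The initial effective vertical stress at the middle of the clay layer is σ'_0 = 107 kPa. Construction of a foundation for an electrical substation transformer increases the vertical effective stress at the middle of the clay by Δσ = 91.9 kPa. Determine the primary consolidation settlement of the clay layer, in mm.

Final effective stress: σ'_f = 107 + 91.9 = 198.9 kPa.
σ'_f = 198.9 ≤ σ'_p = 276 kPa, so the clay remains overconsolidated and only the recompression index applies:
S_c = C_r·H/(1+e₀)·log₁₀(σ'_f/σ'_0) = 0.034×3.2/1.61×log₁₀(198.9/107)
    = 0.067578 × 0.26925 = 0.0182 m

S_c ≈ 18.2 mm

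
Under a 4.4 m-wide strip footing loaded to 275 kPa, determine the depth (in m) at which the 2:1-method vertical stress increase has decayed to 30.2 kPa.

z ≈ 35.7 m

2:1 spreading — at depth z the loaded area has grown by z in each plan dimension:
qB/(B+z) = Δσ_z ⇒ z = qB/Δσ_z − B = 275×4.4/30.2 − 4.4 = 35.67 m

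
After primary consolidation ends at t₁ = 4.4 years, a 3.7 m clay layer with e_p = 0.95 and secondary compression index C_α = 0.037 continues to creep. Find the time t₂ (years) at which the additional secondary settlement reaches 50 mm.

S_s = C_α·H/(1+e_p)·log₁₀(t₂/t₁) ⇒ log₁₀(t₂/t₁) = S_s·(1+e_p)/(C_α·H).
log₁₀(t₂/t₁) = 0.05 × (1+0.95) / (0.037×3.7) = 0.7122
t₂ = t₁ × 10^0.7122 = 4.4 × 5.155 = 22.68 years

t₂ ≈ 22.7 years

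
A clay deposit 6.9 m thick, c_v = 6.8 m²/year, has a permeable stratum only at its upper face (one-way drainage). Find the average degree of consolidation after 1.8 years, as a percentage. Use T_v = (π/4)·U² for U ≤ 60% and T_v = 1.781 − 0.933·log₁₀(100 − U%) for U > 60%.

Drainage path length: H_d = H = 6.9 m (single drainage).
T_v = c_v·t/H_d² = 6.8×1.8/6.9² = 0.25709.
T_v = 0.25709 corresponds to the U ≤ 60% branch:
U = √(4T_v/π) = 0.5721

U ≈ 57.2 %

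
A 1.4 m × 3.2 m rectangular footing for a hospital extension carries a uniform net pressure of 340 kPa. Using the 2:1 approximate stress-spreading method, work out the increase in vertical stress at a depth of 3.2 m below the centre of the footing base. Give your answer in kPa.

By the 2:1 method the load spreads at 1 horizontal : 2 vertical, so at depth z the loaded area has grown by z in each plan dimension:
Δσ = qBL/((B+z)(L+z)) = 340×1.4×3.2/((1.4+3.2)(3.2+3.2)) = 51.739 kPa

Δσ_z ≈ 51.7 kPa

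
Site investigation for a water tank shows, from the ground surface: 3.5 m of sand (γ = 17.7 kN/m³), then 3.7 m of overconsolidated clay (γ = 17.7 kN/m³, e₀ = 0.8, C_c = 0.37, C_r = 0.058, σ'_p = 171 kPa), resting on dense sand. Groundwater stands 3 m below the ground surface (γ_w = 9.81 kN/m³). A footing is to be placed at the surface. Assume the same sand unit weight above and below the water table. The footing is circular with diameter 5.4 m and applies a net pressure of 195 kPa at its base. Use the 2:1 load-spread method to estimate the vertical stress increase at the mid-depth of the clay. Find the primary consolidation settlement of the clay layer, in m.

S_c ≈ 0.0271 m

Mid-depth of clay below the ground surface: z = 3.5 + 3.7/2 = 5.35 m.
Total vertical stress at mid-clay: σ_v = 17.7×3.5 + 17.7×1.85 = 94.695 kPa.
Pore pressure: u = 9.81×(5.35 − 3) = 23.054 kPa.
Initial effective stress: σ'_0 = σ_v − u = 94.695 − 23.054 = 71.641 kPa.
Stress increase at mid-clay by the 2:1 spreading method:
Δσ ≈ qD²/(D+z)² = 195×5.4²/(5.4+5.35)² = 49.205 kPa
Final effective stress: σ'_f = 71.641 + 49.205 = 120.85 kPa.
σ'_f = 120.85 ≤ σ'_p = 171 kPa, so the clay remains overconsolidated and only the recompression index applies:
S_c = C_r·H/(1+e₀)·log₁₀(σ'_f/σ'_0) = 0.058×3.7/1.8×log₁₀(120.85/71.641)
    = 0.11922 × 0.22709 = 0.02707 m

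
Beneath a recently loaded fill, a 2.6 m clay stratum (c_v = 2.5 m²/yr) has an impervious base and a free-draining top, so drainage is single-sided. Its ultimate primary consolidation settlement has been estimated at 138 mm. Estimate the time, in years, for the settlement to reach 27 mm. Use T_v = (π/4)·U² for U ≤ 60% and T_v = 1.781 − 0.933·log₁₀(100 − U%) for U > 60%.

Drainage path length: H_d = H = 2.6 m (single drainage).
U = S(t)/S_ult = 27/138 = 0.1957.
U ≤ 60%: T_v = (π/4)·U² = (π/4)×0.19565² = 0.030065.
t = T_v·H_d²/c_v = 0.030065×2.6²/2.5 = 0.0813 years.

t ≈ 0.0813 years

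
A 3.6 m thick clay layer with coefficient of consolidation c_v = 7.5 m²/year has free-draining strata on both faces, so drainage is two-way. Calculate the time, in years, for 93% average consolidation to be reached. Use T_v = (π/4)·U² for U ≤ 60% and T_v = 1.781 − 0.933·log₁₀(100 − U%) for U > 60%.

Drainage path length: H_d = H/2 = 1.8 m (double drainage).
U > 60%: T_v = 1.781 − 0.933·log₁₀(100 − 93) = 0.99252.
t = T_v·H_d²/c_v = 0.99252×1.8²/7.5 = 0.4288 years.

t ≈ 0.429 years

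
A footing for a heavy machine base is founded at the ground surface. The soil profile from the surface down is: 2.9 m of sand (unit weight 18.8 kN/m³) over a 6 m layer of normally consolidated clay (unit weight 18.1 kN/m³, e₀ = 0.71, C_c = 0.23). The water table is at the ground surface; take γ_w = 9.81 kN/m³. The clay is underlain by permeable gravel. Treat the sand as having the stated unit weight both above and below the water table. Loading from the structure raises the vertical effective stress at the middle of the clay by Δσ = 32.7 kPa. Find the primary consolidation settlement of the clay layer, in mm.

Mid-depth of clay below the ground surface: z = 2.9 + 6/2 = 5.9 m.
Total vertical stress at mid-clay: σ_v = 18.8×2.9 + 18.1×3 = 108.82 kPa.
Pore pressure: u = 9.81×(5.9 − 0) = 57.879 kPa.
Initial effective stress: σ'_0 = σ_v − u = 108.82 − 57.879 = 50.941 kPa.
Final effective stress: σ'_f = σ'_0 + Δσ = 50.941 + 32.7 = 83.641 kPa.
Normally consolidated clay, so the full stress increment lies on the virgin compression line:
S_c = C_c·H/(1+e₀)·log₁₀(σ'_f/σ'_0) = 0.23×6/(1+0.71)×log₁₀(83.641/50.941)
    = 0.80702 × 0.21535 = 0.1738 m

S_c ≈ 174 mm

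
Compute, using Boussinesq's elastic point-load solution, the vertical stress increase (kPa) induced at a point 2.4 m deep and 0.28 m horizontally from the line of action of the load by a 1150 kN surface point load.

Δσ_z ≈ 92.2 kPa

Boussinesq vertical stress below a point load on an elastic half-space:
Δσ_z = 3P/(2πz²) · [1 + (r/z)²]^(−5/2)
r/z = 0.28/2.4 = 0.11667; [1+(r/z)²]^(−5/2) = 0.96677.
Δσ_z = 3×1150/(2π×2.4²) × 0.96677 = 95.327 × 0.96677 = 92.16 kPa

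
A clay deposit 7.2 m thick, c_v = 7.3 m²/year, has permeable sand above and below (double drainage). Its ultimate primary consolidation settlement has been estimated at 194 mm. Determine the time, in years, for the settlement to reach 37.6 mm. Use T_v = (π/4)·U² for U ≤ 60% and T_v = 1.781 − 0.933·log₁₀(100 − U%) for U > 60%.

Drainage path length: H_d = H/2 = 3.6 m (double drainage).
U = S(t)/S_ult = 37.6/194 = 0.1938.
U ≤ 60%: T_v = (π/4)·U² = (π/4)×0.19381² = 0.029503.
t = T_v·H_d²/c_v = 0.029503×3.6²/7.3 = 0.05238 years.

t ≈ 0.0524 years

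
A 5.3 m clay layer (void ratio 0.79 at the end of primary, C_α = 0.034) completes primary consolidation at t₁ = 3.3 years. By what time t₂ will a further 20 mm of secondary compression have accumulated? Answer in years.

t₂ ≈ 5.21 years

S_s = C_α·H/(1+e_p)·log₁₀(t₂/t₁) ⇒ log₁₀(t₂/t₁) = S_s·(1+e_p)/(C_α·H).
log₁₀(t₂/t₁) = 0.02 × (1+0.79) / (0.034×5.3) = 0.1987
t₂ = t₁ × 10^0.1987 = 3.3 × 1.58 = 5.214 years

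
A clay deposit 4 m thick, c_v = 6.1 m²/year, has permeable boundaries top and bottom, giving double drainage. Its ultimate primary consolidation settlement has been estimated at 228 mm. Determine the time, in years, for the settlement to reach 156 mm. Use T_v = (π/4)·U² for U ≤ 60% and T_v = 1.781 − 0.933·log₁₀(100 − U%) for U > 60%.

Drainage path length: H_d = H/2 = 2 m (double drainage).
U = S(t)/S_ult = 156/228 = 0.6842.
U > 60%: T_v = 1.781 − 0.933·log₁₀(100 − 68.421) = 0.38206.
t = T_v·H_d²/c_v = 0.38206×2²/6.1 = 0.2505 years.

t ≈ 0.251 years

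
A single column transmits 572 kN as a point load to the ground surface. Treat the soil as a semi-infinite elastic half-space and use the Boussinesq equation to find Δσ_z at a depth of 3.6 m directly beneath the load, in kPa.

Boussinesq vertical stress below a point load on an elastic half-space:
Δσ_z = 3P/(2πz²) · [1 + (r/z)²]^(−5/2)
r/z = 0/3.6 = 0; [1+(r/z)²]^(−5/2) = 1.
Δσ_z = 3×572/(2π×3.6²) × 1 = 21.073 × 1 = 21.07 kPa

Δσ_z ≈ 21.1 kPa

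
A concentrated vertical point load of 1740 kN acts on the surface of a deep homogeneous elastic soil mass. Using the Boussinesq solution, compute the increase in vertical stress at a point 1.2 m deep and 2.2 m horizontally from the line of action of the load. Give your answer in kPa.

Δσ_z ≈ 14.5 kPa

Boussinesq vertical stress below a point load on an elastic half-space:
Δσ_z = 3P/(2πz²) · [1 + (r/z)²]^(−5/2)
r/z = 2.2/1.2 = 1.8333; [1+(r/z)²]^(−5/2) = 0.025177.
Δσ_z = 3×1740/(2π×1.2²) × 0.025177 = 576.94 × 0.025177 = 14.53 kPa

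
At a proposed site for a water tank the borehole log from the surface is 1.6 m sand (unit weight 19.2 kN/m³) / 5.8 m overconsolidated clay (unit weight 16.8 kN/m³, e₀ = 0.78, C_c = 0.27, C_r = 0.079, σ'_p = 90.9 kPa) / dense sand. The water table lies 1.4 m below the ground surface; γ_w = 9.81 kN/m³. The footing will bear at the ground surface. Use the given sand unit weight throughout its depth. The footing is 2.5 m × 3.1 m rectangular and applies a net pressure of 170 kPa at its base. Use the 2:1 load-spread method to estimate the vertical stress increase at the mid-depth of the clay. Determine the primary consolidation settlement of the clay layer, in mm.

S_c ≈ 45.7 mm

Mid-depth of clay below the ground surface: z = 1.6 + 5.8/2 = 4.5 m.
Total vertical stress at mid-clay: σ_v = 19.2×1.6 + 16.8×2.9 = 79.44 kPa.
Pore pressure: u = 9.81×(4.5 − 1.4) = 30.411 kPa.
Initial effective stress: σ'_0 = σ_v − u = 79.44 − 30.411 = 49.029 kPa.
Stress increase at mid-clay by the 2:1 spreading method:
Δσ = qBL/((B+z)(L+z)) = 170×2.5×3.1/((2.5+4.5)(3.1+4.5)) = 24.765 kPa
Final effective stress: σ'_f = 49.029 + 24.765 = 73.794 kPa.
σ'_f = 73.794 ≤ σ'_p = 90.9 kPa, so the clay remains overconsolidated and only the recompression index applies:
S_c = C_r·H/(1+e₀)·log₁₀(σ'_f/σ'_0) = 0.079×5.8/1.78×log₁₀(73.794/49.029)
    = 0.25741 × 0.17757 = 0.04571 m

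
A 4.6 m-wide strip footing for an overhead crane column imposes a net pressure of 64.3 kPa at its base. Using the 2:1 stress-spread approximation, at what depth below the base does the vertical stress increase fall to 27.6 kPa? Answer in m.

2:1 spreading — at depth z the loaded area has grown by z in each plan dimension:
qB/(B+z) = Δσ_z ⇒ z = qB/Δσ_z − B = 64.3×4.6/27.6 − 4.6 = 6.117 m

z ≈ 6.12 m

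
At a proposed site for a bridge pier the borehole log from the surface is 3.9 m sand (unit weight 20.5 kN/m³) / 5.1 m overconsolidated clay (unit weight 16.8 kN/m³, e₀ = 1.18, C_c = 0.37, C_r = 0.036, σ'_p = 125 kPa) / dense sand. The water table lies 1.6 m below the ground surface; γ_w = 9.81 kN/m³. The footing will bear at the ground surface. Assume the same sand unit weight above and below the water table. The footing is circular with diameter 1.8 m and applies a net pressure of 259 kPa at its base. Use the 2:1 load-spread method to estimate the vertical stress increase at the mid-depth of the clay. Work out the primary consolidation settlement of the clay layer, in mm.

Mid-depth of clay below the ground surface: z = 3.9 + 5.1/2 = 6.45 m.
Total vertical stress at mid-clay: σ_v = 20.5×3.9 + 16.8×2.55 = 122.79 kPa.
Pore pressure: u = 9.81×(6.45 − 1.6) = 47.578 kPa.
Initial effective stress: σ'_0 = σ_v − u = 122.79 − 47.578 = 75.212 kPa.
Stress increase at mid-clay by the 2:1 spreading method:
Δσ ≈ qD²/(D+z)² = 259×1.8²/(1.8+6.45)² = 12.329 kPa
Final effective stress: σ'_f = 75.212 + 12.329 = 87.541 kPa.
σ'_f = 87.541 ≤ σ'_p = 125 kPa, so the clay remains overconsolidated and only the recompression index applies:
S_c = C_r·H/(1+e₀)·log₁₀(σ'_f/σ'_0) = 0.036×5.1/2.18×log₁₀(87.541/75.212)
    = 0.084218 × 0.065924 = 0.005552 m

S_c ≈ 5.55 mm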